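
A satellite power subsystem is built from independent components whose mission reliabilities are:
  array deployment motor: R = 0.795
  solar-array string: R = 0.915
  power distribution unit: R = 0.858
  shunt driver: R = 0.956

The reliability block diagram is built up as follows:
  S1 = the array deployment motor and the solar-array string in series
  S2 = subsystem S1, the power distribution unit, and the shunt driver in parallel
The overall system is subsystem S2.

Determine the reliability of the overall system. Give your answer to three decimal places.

0.998

Series (array deployment motor and solar-array string): 0.79500 × 0.91500 = 0.72743
Parallel ([0.72743], power distribution unit, and shunt driver): 1 − (1 − 0.72743)(1 − 0.85800)(1 − 0.95600) = 0.998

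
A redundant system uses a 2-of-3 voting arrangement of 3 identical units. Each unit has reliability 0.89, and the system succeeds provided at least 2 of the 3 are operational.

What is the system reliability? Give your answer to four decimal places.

R = Σ_{i=2}^{3} C(3,i) p^i (1−p)^{3−i} with p = 0.89
C(3,2)·0.89^2·0.11^1 = 0.261393
C(3,3)·0.89^3·0.11^0 = 0.704969
Sum = 0.9664

0.9664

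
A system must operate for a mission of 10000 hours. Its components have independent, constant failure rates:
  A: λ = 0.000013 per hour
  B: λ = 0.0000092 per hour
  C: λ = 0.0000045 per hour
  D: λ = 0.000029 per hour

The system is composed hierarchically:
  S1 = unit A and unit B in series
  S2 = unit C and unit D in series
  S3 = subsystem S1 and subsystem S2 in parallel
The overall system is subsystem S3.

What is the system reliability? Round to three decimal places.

R(A) = exp(−0.000013 × 10000) = 0.87810
R(B) = exp(−0.0000092 × 10000) = 0.91211
R(C) = exp(−0.0000045 × 10000) = 0.95600
R(D) = exp(−0.000029 × 10000) = 0.74826
Series (A and B): 0.87810 × 0.91211 = 0.80092
Series (C and D): 0.95600 × 0.74826 = 0.71534
Parallel ([0.80092] and [0.71534]): 1 − (1 − 0.80092)(1 − 0.71534) = 0.943

0.943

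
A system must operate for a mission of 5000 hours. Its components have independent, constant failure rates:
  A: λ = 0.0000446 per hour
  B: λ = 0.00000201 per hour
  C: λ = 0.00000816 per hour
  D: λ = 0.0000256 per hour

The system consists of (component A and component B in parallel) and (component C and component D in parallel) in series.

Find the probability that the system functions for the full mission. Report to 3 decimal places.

R(A) = exp(−0.0000446 × 5000) = 0.80011
R(B) = exp(−0.00000201 × 5000) = 0.99000
R(C) = exp(−0.00000816 × 5000) = 0.96002
R(D) = exp(−0.0000256 × 5000) = 0.87985
Parallel (A and B): 1 − (1 − 0.80011)(1 − 0.99000) = 0.99800
Parallel (C and D): 1 − (1 − 0.96002)(1 − 0.87985) = 0.99520
Series ([0.99800] and [0.99520]): 0.99800 × 0.99520 = 0.993

0.993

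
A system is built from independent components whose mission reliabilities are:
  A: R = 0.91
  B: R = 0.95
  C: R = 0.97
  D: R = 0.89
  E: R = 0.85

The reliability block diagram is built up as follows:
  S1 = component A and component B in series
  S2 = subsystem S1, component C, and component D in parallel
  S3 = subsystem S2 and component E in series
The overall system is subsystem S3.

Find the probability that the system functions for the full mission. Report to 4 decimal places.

Series (A and B): 0.910000 × 0.950000 = 0.864500
Parallel ([0.864500], C, and D): 1 − (1 − 0.864500)(1 − 0.970000)(1 − 0.890000) = 0.999553
Series ([0.999553] and E): 0.999553 × 0.850000 = 0.8496

0.8496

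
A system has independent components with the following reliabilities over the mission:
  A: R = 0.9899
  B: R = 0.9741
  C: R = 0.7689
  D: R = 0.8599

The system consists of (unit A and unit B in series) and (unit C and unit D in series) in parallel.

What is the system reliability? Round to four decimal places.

0.9879

Series (A and B): 0.989900 × 0.974100 = 0.964262
Series (C and D): 0.768900 × 0.859900 = 0.661177
Parallel ([0.964262] and [0.661177]): 1 − (1 − 0.964262)(1 − 0.661177) = 0.9879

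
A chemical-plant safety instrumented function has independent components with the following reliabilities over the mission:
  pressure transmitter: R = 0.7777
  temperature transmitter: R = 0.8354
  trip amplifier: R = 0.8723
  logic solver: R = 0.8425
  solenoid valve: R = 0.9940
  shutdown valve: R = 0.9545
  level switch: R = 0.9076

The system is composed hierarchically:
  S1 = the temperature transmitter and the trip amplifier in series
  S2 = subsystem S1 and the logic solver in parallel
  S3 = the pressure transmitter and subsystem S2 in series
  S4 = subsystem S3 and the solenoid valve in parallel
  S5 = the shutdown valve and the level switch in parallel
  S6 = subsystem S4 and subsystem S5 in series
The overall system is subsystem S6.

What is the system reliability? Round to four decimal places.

0.9943

Series (temperature transmitter and trip amplifier): 0.835400 × 0.872300 = 0.728719
Parallel ([0.728719] and logic solver): 1 − (1 − 0.728719)(1 − 0.842500) = 0.957273
Series (pressure transmitter and [0.957273]): 0.777700 × 0.957273 = 0.744471
Parallel ([0.744471] and solenoid valve): 1 − (1 − 0.744471)(1 − 0.994000) = 0.998467
Parallel (shutdown valve and level switch): 1 − (1 − 0.954500)(1 − 0.907600) = 0.995796
Series ([0.998467] and [0.995796]): 0.998467 × 0.995796 = 0.9943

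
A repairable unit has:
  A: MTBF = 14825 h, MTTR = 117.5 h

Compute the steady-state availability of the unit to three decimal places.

0.992

A(A) = MTBF/(MTBF+MTTR) = 14825/(14825+117.5) = 0.992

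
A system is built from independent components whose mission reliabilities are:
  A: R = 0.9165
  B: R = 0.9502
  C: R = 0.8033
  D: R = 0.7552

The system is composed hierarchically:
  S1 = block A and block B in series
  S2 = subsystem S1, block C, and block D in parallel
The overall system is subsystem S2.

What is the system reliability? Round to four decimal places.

Series (A and B): 0.916500 × 0.950200 = 0.870858
Parallel ([0.870858], C, and D): 1 − (1 − 0.870858)(1 − 0.803300)(1 − 0.755200) = 0.9938

0.9938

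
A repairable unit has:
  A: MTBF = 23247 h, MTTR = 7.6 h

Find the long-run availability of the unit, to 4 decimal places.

A(A) = MTBF/(MTBF+MTTR) = 23247/(23247+7.6) = 0.9997

0.9997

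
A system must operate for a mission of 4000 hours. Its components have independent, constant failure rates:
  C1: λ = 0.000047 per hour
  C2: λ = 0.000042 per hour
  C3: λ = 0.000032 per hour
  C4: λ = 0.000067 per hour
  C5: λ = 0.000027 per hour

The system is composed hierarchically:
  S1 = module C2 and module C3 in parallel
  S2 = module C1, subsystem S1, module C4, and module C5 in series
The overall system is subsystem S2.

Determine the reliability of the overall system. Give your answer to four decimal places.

0.5584

R(C1) = exp(−0.000047 × 4000) = 0.828615
R(C2) = exp(−0.000042 × 4000) = 0.845354
R(C3) = exp(−0.000032 × 4000) = 0.879853
R(C4) = exp(−0.000067 × 4000) = 0.764908
R(C5) = exp(−0.000027 × 4000) = 0.897628
Parallel (C2 and C3): 1 − (1 − 0.845354)(1 − 0.879853) = 0.981420
Series (C1, [0.981420], C4, and C5): 0.828615 × 0.981420 × 0.764908 × 0.897628 = 0.5584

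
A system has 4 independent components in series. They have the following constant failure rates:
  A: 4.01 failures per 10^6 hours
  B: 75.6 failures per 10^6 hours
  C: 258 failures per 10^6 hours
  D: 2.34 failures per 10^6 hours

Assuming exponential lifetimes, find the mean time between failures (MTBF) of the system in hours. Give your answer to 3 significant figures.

2940

Series of exponential components: λ_sys = Σ λ_i
λ_sys = 0.00000401 + 0.0000756 + 0.000258 + 0.00000234 = 3.3995e-04 /h
MTBF = 1 / λ_sys = 2940 h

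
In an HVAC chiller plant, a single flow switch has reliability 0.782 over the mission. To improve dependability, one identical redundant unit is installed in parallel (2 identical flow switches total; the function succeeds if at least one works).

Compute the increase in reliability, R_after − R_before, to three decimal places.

0.170

R_before = 0.782
R_after = 1 − (1 − 0.782)^2 = 0.952
ΔR = 0.952 − 0.782 = 0.170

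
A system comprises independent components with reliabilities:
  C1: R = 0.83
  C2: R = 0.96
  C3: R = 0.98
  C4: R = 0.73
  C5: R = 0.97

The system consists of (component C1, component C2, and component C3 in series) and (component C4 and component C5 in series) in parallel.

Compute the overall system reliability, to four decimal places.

0.9360

Series (C1, C2, and C3): 0.830000 × 0.960000 × 0.980000 = 0.780864
Series (C4 and C5): 0.730000 × 0.970000 = 0.708100
Parallel ([0.780864] and [0.708100]): 1 − (1 − 0.780864)(1 − 0.708100) = 0.9360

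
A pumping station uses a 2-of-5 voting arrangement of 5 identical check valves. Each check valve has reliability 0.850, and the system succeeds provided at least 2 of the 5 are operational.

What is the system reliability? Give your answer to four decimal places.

R = Σ_{i=2}^{5} C(5,i) p^i (1−p)^{5−i} with p = 0.850
C(5,2)·0.850^2·0.150^3 = 0.024384
C(5,3)·0.850^3·0.150^2 = 0.138178
C(5,4)·0.850^4·0.150^1 = 0.391505
C(5,5)·0.850^5·0.150^0 = 0.443705
Sum = 0.9978

0.9978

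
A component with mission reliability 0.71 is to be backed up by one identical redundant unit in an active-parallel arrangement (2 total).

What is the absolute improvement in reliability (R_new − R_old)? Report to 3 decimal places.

0.206

R_before = 0.71
R_after = 1 − (1 − 0.71)^2 = 0.916
ΔR = 0.916 − 0.71 = 0.206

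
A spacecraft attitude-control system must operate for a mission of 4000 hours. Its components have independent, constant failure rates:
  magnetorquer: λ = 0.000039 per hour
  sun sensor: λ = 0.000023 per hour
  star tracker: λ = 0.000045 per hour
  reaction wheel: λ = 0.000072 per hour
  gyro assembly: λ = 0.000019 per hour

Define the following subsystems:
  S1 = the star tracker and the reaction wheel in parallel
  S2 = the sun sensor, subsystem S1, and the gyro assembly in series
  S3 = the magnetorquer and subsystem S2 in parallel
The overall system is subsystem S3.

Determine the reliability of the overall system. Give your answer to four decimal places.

R(magnetorquer) = exp(−0.000039 × 4000) = 0.855559
R(sun sensor) = exp(−0.000023 × 4000) = 0.912105
R(star tracker) = exp(−0.000045 × 4000) = 0.835270
R(reaction wheel) = exp(−0.000072 × 4000) = 0.749762
R(gyro assembly) = exp(−0.000019 × 4000) = 0.926816
Parallel (star tracker and reaction wheel): 1 − (1 − 0.835270)(1 − 0.749762) = 0.958778
Series (sun sensor, [0.958778], and gyro assembly): 0.912105 × 0.958778 × 0.926816 = 0.810506
Parallel (magnetorquer and [0.810506]): 1 − (1 − 0.855559)(1 − 0.810506) = 0.9726

0.9726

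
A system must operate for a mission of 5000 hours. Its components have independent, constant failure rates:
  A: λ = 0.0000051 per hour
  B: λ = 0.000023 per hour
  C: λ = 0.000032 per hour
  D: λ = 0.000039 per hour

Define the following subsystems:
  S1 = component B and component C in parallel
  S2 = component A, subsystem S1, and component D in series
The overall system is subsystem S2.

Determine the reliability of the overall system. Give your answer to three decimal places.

0.789

R(A) = exp(−0.0000051 × 5000) = 0.97482
R(B) = exp(−0.000023 × 5000) = 0.89137
R(C) = exp(−0.000032 × 5000) = 0.85214
R(D) = exp(−0.000039 × 5000) = 0.82283
Parallel (B and C): 1 − (1 − 0.89137)(1 − 0.85214) = 0.98394
Series (A, [0.98394], and D): 0.97482 × 0.98394 × 0.82283 = 0.789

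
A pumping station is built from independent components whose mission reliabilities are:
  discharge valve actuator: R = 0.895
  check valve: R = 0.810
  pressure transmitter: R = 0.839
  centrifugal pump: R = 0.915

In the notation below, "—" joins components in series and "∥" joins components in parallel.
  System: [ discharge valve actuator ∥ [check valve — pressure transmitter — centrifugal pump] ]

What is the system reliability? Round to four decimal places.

Series (check valve, pressure transmitter, and centrifugal pump): 0.810000 × 0.839000 × 0.915000 = 0.621825
Parallel (discharge valve actuator and [0.621825]): 1 − (1 − 0.895000)(1 − 0.621825) = 0.9603

0.9603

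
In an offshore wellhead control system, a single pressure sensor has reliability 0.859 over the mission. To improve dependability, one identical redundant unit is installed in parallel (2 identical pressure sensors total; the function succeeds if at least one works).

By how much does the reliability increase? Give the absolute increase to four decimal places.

0.1211

R_before = 0.859
R_after = 1 − (1 − 0.859)^2 = 0.9801
ΔR = 0.9801 − 0.859 = 0.1211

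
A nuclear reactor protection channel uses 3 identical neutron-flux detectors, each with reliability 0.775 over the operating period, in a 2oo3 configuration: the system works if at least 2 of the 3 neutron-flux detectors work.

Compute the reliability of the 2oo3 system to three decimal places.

0.871

R = Σ_{i=2}^{3} C(3,i) p^i (1−p)^{3−i} with p = 0.775
C(3,2)·0.775^2·0.225^1 = 0.40542
C(3,3)·0.775^3·0.225^0 = 0.46548
Sum = 0.871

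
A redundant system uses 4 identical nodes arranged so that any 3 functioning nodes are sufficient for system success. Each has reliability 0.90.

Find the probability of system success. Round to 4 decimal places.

0.9477

R = Σ_{i=3}^{4} C(4,i) p^i (1−p)^{4−i} with p = 0.90
C(4,3)·0.90^3·0.10^1 = 0.291600
C(4,4)·0.90^4·0.10^0 = 0.656100
Sum = 0.9477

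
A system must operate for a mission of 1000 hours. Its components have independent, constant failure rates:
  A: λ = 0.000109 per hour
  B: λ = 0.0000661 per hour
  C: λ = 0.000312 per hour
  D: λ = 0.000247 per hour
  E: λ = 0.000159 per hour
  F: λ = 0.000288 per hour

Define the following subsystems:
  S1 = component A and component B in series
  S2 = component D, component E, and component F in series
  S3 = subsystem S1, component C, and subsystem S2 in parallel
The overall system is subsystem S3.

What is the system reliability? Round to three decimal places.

R(A) = exp(−0.000109 × 1000) = 0.89673
R(B) = exp(−0.0000661 × 1000) = 0.93604
R(C) = exp(−0.000312 × 1000) = 0.73198
R(D) = exp(−0.000247 × 1000) = 0.78114
R(E) = exp(−0.000159 × 1000) = 0.85300
R(F) = exp(−0.000288 × 1000) = 0.74976
Series (A and B): 0.89673 × 0.93604 = 0.83938
Series (D, E, and F): 0.78114 × 0.85300 × 0.74976 = 0.49957
Parallel ([0.83938], C, and [0.49957]): 1 − (1 − 0.83938)(1 − 0.73198)(1 − 0.49957) = 0.978

0.978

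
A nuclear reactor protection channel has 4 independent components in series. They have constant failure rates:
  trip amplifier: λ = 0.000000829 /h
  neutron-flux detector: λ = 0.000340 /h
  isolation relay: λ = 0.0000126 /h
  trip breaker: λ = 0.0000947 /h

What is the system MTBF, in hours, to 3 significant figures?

Series of exponential components: λ_sys = Σ λ_i
λ_sys = 0.000000829 + 0.000340 + 0.0000126 + 0.0000947 = 4.4813e-04 /h
MTBF = 1 / λ_sys = 2230 h

2230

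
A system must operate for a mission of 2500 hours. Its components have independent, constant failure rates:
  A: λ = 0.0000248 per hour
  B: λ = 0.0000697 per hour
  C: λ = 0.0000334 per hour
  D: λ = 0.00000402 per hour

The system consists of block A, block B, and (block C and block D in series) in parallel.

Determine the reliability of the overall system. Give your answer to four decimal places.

R(A) = exp(−0.0000248 × 2500) = 0.939883
R(B) = exp(−0.0000697 × 2500) = 0.840087
R(C) = exp(−0.0000334 × 2500) = 0.919891
R(D) = exp(−0.00000402 × 2500) = 0.990000
Series (C and D): 0.919891 × 0.990000 = 0.910692
Parallel (A, B, and [0.910692]): 1 − (1 − 0.939883)(1 − 0.840087)(1 − 0.910692) = 0.9991

0.9991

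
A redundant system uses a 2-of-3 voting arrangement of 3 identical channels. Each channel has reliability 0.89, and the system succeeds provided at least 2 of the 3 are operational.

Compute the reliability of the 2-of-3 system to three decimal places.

R = Σ_{i=2}^{3} C(3,i) p^i (1−p)^{3−i} with p = 0.89
C(3,2)·0.89^2·0.11^1 = 0.26139
C(3,3)·0.89^3·0.11^0 = 0.70497
Sum = 0.966

0.966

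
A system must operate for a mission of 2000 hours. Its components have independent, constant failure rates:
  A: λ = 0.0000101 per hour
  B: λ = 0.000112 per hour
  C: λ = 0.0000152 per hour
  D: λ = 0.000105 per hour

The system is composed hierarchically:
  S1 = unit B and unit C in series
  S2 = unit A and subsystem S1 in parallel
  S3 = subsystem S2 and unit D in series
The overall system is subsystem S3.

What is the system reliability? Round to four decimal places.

R(A) = exp(−0.0000101 × 2000) = 0.980003
R(B) = exp(−0.000112 × 2000) = 0.799315
R(C) = exp(−0.0000152 × 2000) = 0.970057
R(D) = exp(−0.000105 × 2000) = 0.810584
Series (B and C): 0.799315 × 0.970057 = 0.775381
Parallel (A and [0.775381]): 1 − (1 − 0.980003)(1 − 0.775381) = 0.995508
Series ([0.995508] and D): 0.995508 × 0.810584 = 0.8069

0.8069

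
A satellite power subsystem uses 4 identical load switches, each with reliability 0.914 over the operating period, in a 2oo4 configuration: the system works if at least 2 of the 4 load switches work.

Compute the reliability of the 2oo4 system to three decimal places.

0.998

R = Σ_{i=2}^{4} C(4,i) p^i (1−p)^{4−i} with p = 0.914
C(4,2)·0.914^2·0.086^2 = 0.03707
C(4,3)·0.914^3·0.086^1 = 0.26266
C(4,4)·0.914^4·0.086^0 = 0.69789
Sum = 0.998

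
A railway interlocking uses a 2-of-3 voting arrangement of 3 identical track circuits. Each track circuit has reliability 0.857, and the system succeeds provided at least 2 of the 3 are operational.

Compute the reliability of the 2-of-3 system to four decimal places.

0.9445

R = Σ_{i=2}^{3} C(3,i) p^i (1−p)^{3−i} with p = 0.857
C(3,2)·0.857^2·0.143^1 = 0.315079
C(3,3)·0.857^3·0.143^0 = 0.629423
Sum = 0.9445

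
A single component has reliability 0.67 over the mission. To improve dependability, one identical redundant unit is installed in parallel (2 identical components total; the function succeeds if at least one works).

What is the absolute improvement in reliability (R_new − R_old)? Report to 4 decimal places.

R_before = 0.67
R_after = 1 − (1 − 0.67)^2 = 0.8911
ΔR = 0.8911 − 0.67 = 0.2211

0.2211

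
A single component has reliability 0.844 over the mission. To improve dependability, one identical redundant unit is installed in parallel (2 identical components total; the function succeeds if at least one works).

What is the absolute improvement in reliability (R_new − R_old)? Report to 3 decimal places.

R_before = 0.844
R_after = 1 − (1 − 0.844)^2 = 0.976
ΔR = 0.976 − 0.844 = 0.132

0.132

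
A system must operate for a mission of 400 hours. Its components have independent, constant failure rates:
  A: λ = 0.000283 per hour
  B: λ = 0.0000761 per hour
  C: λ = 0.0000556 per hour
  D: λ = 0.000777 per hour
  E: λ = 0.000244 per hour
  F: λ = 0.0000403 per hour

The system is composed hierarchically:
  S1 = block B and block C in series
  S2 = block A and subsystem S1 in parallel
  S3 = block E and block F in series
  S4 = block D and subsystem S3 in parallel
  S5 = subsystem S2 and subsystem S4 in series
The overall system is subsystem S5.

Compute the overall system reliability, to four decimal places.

0.9660

R(A) = exp(−0.000283 × 400) = 0.892972
R(B) = exp(−0.0000761 × 400) = 0.970019
R(C) = exp(−0.0000556 × 400) = 0.978005
R(D) = exp(−0.000777 × 400) = 0.732860
R(E) = exp(−0.000244 × 400) = 0.907012
R(F) = exp(−0.0000403 × 400) = 0.984009
Series (B and C): 0.970019 × 0.978005 = 0.948683
Parallel (A and [0.948683]): 1 − (1 − 0.892972)(1 − 0.948683) = 0.994508
Series (E and F): 0.907012 × 0.984009 = 0.892508
Parallel (D and [0.892508]): 1 − (1 − 0.732860)(1 − 0.892508) = 0.971285
Series ([0.994508] and [0.971285]): 0.994508 × 0.971285 = 0.9660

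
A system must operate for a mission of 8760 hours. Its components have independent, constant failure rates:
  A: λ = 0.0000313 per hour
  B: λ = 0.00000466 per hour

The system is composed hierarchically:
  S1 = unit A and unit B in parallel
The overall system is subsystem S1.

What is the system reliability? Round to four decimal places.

R(A) = exp(−0.0000313 × 8760) = 0.760189
R(B) = exp(−0.00000466 × 8760) = 0.960000
Parallel (A and B): 1 − (1 − 0.760189)(1 − 0.960000) = 0.9904

0.9904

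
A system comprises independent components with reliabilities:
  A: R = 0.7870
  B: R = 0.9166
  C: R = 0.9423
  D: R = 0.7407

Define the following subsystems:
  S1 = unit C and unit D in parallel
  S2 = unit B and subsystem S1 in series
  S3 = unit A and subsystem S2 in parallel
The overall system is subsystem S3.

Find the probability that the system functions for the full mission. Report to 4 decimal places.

Parallel (C and D): 1 − (1 − 0.942300)(1 − 0.740700) = 0.985038
Series (B and [0.985038]): 0.916600 × 0.985038 = 0.902886
Parallel (A and [0.902886]): 1 − (1 − 0.787000)(1 − 0.902886) = 0.9793

0.9793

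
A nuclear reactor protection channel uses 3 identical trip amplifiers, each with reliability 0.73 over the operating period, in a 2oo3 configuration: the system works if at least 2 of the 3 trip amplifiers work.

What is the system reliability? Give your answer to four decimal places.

R = Σ_{i=2}^{3} C(3,i) p^i (1−p)^{3−i} with p = 0.73
C(3,2)·0.73^2·0.27^1 = 0.431649
C(3,3)·0.73^3·0.27^0 = 0.389017
Sum = 0.8207

0.8207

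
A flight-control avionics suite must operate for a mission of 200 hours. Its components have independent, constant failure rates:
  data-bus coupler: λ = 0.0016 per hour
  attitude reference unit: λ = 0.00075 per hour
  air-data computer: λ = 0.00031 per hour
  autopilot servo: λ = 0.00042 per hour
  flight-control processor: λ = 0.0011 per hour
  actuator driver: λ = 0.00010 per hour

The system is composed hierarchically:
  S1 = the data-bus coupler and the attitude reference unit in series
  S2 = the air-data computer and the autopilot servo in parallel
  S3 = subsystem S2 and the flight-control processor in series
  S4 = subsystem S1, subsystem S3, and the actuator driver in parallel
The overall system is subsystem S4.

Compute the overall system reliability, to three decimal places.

0.999

R(data-bus coupler) = exp(−0.0016 × 200) = 0.72615
R(attitude reference unit) = exp(−0.00075 × 200) = 0.86071
R(air-data computer) = exp(−0.00031 × 200) = 0.93988
R(autopilot servo) = exp(−0.00042 × 200) = 0.91943
R(flight-control processor) = exp(−0.0011 × 200) = 0.80252
R(actuator driver) = exp(−0.00010 × 200) = 0.98020
Series (data-bus coupler and attitude reference unit): 0.72615 × 0.86071 = 0.62500
Parallel (air-data computer and autopilot servo): 1 − (1 − 0.93988)(1 − 0.91943) = 0.99516
Series ([0.99516] and flight-control processor): 0.99516 × 0.80252 = 0.79864
Parallel ([0.62500], [0.79864], and actuator driver): 1 − (1 − 0.62500)(1 − 0.79864)(1 − 0.98020) = 0.999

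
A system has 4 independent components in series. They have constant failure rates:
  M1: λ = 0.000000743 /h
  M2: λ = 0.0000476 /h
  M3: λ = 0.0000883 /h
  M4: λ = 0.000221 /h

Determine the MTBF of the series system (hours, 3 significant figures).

2800

Series of exponential components: λ_sys = Σ λ_i
λ_sys = 0.000000743 + 0.0000476 + 0.0000883 + 0.000221 = 3.5764e-04 /h
MTBF = 1 / λ_sys = 2800 h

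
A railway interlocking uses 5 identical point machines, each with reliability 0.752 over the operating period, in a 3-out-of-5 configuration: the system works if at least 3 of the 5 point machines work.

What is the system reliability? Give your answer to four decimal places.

0.8986

R = Σ_{i=3}^{5} C(5,i) p^i (1−p)^{5−i} with p = 0.752
C(5,3)·0.752^3·0.248^2 = 0.261551
C(5,4)·0.752^4·0.248^1 = 0.396546
C(5,5)·0.752^5·0.248^0 = 0.240486
Sum = 0.8986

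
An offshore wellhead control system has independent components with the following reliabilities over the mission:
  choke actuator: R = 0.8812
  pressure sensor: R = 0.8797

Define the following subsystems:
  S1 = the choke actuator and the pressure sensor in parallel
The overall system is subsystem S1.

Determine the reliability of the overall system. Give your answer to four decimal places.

Parallel (choke actuator and pressure sensor): 1 − (1 − 0.881200)(1 − 0.879700) = 0.9857

0.9857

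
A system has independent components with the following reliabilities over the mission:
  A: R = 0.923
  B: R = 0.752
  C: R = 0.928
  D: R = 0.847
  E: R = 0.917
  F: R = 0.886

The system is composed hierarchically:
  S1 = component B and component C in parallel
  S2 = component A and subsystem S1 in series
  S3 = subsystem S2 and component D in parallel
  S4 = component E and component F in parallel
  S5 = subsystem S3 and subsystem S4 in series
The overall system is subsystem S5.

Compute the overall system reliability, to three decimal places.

Parallel (B and C): 1 − (1 − 0.75200)(1 − 0.92800) = 0.98214
Series (A and [0.98214]): 0.92300 × 0.98214 = 0.90652
Parallel ([0.90652] and D): 1 − (1 − 0.90652)(1 − 0.84700) = 0.98570
Parallel (E and F): 1 − (1 − 0.91700)(1 − 0.88600) = 0.99054
Series ([0.98570] and [0.99054]): 0.98570 × 0.99054 = 0.976

0.976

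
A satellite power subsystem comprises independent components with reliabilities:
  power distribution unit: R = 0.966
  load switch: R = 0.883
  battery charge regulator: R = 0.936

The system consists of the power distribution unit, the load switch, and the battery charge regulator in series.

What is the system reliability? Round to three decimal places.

Series (power distribution unit, load switch, and battery charge regulator): 0.96600 × 0.88300 × 0.93600 = 0.798

0.798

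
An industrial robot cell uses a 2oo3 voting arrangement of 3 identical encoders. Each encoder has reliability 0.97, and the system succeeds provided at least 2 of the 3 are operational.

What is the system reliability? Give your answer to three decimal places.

0.997

R = Σ_{i=2}^{3} C(3,i) p^i (1−p)^{3−i} with p = 0.97
C(3,2)·0.97^2·0.03^1 = 0.08468
C(3,3)·0.97^3·0.03^0 = 0.91267
Sum = 0.997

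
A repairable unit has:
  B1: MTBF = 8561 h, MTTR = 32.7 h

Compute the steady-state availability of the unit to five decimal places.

0.99619

A(B1) = MTBF/(MTBF+MTTR) = 8561/(8561+32.7) = 0.99619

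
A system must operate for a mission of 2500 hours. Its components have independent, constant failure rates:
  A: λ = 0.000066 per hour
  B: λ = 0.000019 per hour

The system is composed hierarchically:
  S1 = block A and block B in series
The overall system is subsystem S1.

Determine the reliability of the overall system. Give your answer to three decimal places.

R(A) = exp(−0.000066 × 2500) = 0.84789
R(B) = exp(−0.000019 × 2500) = 0.95361
Series (A and B): 0.84789 × 0.95361 = 0.809

0.809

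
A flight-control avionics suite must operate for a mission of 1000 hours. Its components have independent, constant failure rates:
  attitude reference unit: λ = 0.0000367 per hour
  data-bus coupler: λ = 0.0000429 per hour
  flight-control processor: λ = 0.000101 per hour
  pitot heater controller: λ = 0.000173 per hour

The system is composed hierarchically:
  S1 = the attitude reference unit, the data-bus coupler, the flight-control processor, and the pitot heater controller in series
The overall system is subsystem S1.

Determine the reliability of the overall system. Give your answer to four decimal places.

0.7022

R(attitude reference unit) = exp(−0.0000367 × 1000) = 0.963965
R(data-bus coupler) = exp(−0.0000429 × 1000) = 0.958007
R(flight-control processor) = exp(−0.000101 × 1000) = 0.903933
R(pitot heater controller) = exp(−0.000173 × 1000) = 0.841138
Series (attitude reference unit, data-bus coupler, flight-control processor, and pitot heater controller): 0.963965 × 0.958007 × 0.903933 × 0.841138 = 0.7022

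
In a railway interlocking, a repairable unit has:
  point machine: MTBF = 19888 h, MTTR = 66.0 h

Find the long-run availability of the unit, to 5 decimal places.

0.99669

A(point machine) = MTBF/(MTBF+MTTR) = 19888/(19888+66.0) = 0.99669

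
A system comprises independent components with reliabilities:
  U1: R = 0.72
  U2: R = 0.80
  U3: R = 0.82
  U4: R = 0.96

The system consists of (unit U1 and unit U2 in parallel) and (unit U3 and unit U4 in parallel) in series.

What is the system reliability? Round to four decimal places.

0.9372

Parallel (U1 and U2): 1 − (1 − 0.720000)(1 − 0.800000) = 0.944000
Parallel (U3 and U4): 1 − (1 − 0.820000)(1 − 0.960000) = 0.992800
Series ([0.944000] and [0.992800]): 0.944000 × 0.992800 = 0.9372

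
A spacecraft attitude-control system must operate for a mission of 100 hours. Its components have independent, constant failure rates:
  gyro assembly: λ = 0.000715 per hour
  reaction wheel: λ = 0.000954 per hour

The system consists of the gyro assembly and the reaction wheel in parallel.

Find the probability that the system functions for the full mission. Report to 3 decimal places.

0.994

R(gyro assembly) = exp(−0.000715 × 100) = 0.93100
R(reaction wheel) = exp(−0.000954 × 100) = 0.90901
Parallel (gyro assembly and reaction wheel): 1 − (1 − 0.93100)(1 − 0.90901) = 0.994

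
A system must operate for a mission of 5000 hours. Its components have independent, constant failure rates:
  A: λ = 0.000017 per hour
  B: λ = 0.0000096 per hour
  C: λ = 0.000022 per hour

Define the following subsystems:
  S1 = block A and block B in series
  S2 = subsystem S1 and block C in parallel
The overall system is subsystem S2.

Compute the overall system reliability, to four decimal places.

0.9870

R(A) = exp(−0.000017 × 5000) = 0.918512
R(B) = exp(−0.0000096 × 5000) = 0.953134
R(C) = exp(−0.000022 × 5000) = 0.895834
Series (A and B): 0.918512 × 0.953134 = 0.875465
Parallel ([0.875465] and C): 1 − (1 − 0.875465)(1 − 0.895834) = 0.9870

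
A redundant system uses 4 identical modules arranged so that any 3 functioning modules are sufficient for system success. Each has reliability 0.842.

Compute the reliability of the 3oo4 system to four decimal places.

R = Σ_{i=3}^{4} C(4,i) p^i (1−p)^{4−i} with p = 0.842
C(4,3)·0.842^3·0.158^1 = 0.377271
C(4,4)·0.842^4·0.158^0 = 0.502630
Sum = 0.8799

0.8799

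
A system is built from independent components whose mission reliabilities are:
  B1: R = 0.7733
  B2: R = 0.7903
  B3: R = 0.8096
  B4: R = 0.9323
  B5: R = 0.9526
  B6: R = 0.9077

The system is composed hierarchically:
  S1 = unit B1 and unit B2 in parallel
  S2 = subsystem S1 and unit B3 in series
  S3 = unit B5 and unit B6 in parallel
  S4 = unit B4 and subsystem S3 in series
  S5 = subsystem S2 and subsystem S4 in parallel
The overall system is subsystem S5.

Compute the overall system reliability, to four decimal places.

Parallel (B1 and B2): 1 − (1 − 0.773300)(1 − 0.790300) = 0.952461
Series ([0.952461] and B3): 0.952461 × 0.809600 = 0.771112
Parallel (B5 and B6): 1 − (1 − 0.952600)(1 − 0.907700) = 0.995625
Series (B4 and [0.995625]): 0.932300 × 0.995625 = 0.928221
Parallel ([0.771112] and [0.928221]): 1 − (1 − 0.771112)(1 − 0.928221) = 0.9836

0.9836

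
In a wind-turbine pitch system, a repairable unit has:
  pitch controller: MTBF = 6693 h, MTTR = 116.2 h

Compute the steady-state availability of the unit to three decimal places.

0.983

A(pitch controller) = MTBF/(MTBF+MTTR) = 6693/(6693+116.2) = 0.983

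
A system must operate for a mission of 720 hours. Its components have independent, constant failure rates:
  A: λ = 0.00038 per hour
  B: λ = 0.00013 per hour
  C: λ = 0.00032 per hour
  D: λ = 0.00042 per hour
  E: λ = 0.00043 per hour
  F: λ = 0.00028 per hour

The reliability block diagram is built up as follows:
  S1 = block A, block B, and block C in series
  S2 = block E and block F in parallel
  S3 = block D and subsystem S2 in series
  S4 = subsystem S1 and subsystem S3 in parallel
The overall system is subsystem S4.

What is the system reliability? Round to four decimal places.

R(A) = exp(−0.00038 × 720) = 0.760636
R(B) = exp(−0.00013 × 720) = 0.910647
R(C) = exp(−0.00032 × 720) = 0.794216
R(D) = exp(−0.00042 × 720) = 0.739042
R(E) = exp(−0.00043 × 720) = 0.733740
R(F) = exp(−0.00028 × 720) = 0.817422
Series (A, B, and C): 0.760636 × 0.910647 × 0.794216 = 0.550130
Parallel (E and F): 1 − (1 − 0.733740)(1 − 0.817422) = 0.951387
Series (D and [0.951387]): 0.739042 × 0.951387 = 0.703115
Parallel ([0.550130] and [0.703115]): 1 − (1 − 0.550130)(1 − 0.703115) = 0.8664

0.8664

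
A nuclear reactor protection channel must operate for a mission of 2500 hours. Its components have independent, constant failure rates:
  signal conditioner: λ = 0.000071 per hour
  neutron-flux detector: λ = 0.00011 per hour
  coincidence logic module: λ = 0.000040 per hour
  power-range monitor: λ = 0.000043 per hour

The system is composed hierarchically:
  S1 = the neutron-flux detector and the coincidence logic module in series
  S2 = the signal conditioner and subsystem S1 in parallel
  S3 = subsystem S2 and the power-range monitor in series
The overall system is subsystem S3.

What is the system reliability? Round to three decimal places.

R(signal conditioner) = exp(−0.000071 × 2500) = 0.83736
R(neutron-flux detector) = exp(−0.00011 × 2500) = 0.75957
R(coincidence logic module) = exp(−0.000040 × 2500) = 0.90484
R(power-range monitor) = exp(−0.000043 × 2500) = 0.89808
Series (neutron-flux detector and coincidence logic module): 0.75957 × 0.90484 = 0.68729
Parallel (signal conditioner and [0.68729]): 1 − (1 − 0.83736)(1 − 0.68729) = 0.94914
Series ([0.94914] and power-range monitor): 0.94914 × 0.89808 = 0.852

0.852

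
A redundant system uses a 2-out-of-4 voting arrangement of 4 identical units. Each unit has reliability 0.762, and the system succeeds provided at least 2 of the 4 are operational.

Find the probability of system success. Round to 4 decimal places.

0.9557

R = Σ_{i=2}^{4} C(4,i) p^i (1−p)^{4−i} with p = 0.762
C(4,2)·0.762^2·0.238^2 = 0.197340
C(4,3)·0.762^3·0.238^1 = 0.421213
C(4,4)·0.762^4·0.238^0 = 0.337147
Sum = 0.9557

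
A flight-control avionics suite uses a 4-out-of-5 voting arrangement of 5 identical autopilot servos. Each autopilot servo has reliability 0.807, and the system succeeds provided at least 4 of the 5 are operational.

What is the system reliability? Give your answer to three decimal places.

R = Σ_{i=4}^{5} C(5,i) p^i (1−p)^{5−i} with p = 0.807
C(5,4)·0.807^4·0.193^1 = 0.40928
C(5,5)·0.807^5·0.193^0 = 0.34227
Sum = 0.752

0.752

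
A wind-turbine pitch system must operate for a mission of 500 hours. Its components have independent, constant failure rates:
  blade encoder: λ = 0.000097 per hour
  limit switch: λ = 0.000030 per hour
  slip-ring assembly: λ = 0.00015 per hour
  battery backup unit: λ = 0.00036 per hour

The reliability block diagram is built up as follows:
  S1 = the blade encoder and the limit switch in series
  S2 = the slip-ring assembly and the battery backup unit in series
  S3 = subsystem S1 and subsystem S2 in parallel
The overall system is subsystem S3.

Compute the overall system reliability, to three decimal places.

0.986

R(blade encoder) = exp(−0.000097 × 500) = 0.95266
R(limit switch) = exp(−0.000030 × 500) = 0.98511
R(slip-ring assembly) = exp(−0.00015 × 500) = 0.92774
R(battery backup unit) = exp(−0.00036 × 500) = 0.83527
Series (blade encoder and limit switch): 0.95266 × 0.98511 = 0.93847
Series (slip-ring assembly and battery backup unit): 0.92774 × 0.83527 = 0.77491
Parallel ([0.93847] and [0.77491]): 1 − (1 − 0.93847)(1 − 0.77491) = 0.986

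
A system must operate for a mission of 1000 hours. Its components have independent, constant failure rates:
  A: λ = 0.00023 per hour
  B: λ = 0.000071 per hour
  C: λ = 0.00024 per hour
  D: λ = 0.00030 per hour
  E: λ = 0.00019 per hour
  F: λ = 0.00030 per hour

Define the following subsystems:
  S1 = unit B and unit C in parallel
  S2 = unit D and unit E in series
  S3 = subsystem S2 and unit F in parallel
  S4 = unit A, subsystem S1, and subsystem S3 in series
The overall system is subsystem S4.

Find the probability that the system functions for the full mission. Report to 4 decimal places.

R(A) = exp(−0.00023 × 1000) = 0.794534
R(B) = exp(−0.000071 × 1000) = 0.931462
R(C) = exp(−0.00024 × 1000) = 0.786628
R(D) = exp(−0.00030 × 1000) = 0.740818
R(E) = exp(−0.00019 × 1000) = 0.826959
R(F) = exp(−0.00030 × 1000) = 0.740818
Parallel (B and C): 1 − (1 − 0.931462)(1 − 0.786628) = 0.985376
Series (D and E): 0.740818 × 0.826959 = 0.612626
Parallel ([0.612626] and F): 1 − (1 − 0.612626)(1 − 0.740818) = 0.899600
Series (A, [0.985376], and [0.899600]): 0.794534 × 0.985376 × 0.899600 = 0.7043

0.7043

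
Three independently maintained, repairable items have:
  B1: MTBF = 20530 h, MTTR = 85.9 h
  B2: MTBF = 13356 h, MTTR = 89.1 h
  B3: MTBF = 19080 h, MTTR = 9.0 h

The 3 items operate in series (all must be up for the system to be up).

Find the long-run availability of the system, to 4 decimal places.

0.9888

A(B1) = MTBF/(MTBF+MTTR) = 20530/(20530+85.9) = 0.995833
A(B2) = MTBF/(MTBF+MTTR) = 13356/(13356+89.1) = 0.993373
A(B3) = MTBF/(MTBF+MTTR) = 19080/(19080+9.0) = 0.999529
Series availability: 0.995833 × 0.993373 × 0.999529 = 0.9888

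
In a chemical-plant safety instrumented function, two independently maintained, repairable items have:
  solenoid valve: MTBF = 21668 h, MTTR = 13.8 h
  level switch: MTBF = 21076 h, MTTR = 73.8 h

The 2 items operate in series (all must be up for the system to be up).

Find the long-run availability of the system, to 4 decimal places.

A(solenoid valve) = MTBF/(MTBF+MTTR) = 21668/(21668+13.8) = 0.999364
A(level switch) = MTBF/(MTBF+MTTR) = 21076/(21076+73.8) = 0.996511
Series availability: 0.999364 × 0.996511 = 0.9959

0.9959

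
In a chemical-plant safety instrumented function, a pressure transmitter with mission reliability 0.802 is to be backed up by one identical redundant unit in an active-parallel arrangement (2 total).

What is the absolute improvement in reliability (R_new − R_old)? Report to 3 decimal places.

0.159

R_before = 0.802
R_after = 1 − (1 − 0.802)^2 = 0.961
ΔR = 0.961 − 0.802 = 0.159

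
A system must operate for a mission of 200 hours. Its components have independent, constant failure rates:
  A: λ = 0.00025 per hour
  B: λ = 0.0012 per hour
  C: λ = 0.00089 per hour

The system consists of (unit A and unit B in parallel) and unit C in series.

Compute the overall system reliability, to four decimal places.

R(A) = exp(−0.00025 × 200) = 0.951229
R(B) = exp(−0.0012 × 200) = 0.786628
R(C) = exp(−0.00089 × 200) = 0.836942
Parallel (A and B): 1 − (1 − 0.951229)(1 − 0.786628) = 0.989594
Series ([0.989594] and C): 0.989594 × 0.836942 = 0.8282

0.8282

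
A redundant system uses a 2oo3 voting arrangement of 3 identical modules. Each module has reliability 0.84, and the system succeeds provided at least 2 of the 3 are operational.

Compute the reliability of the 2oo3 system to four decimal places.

0.9314

R = Σ_{i=2}^{3} C(3,i) p^i (1−p)^{3−i} with p = 0.84
C(3,2)·0.84^2·0.16^1 = 0.338688
C(3,3)·0.84^3·0.16^0 = 0.592704
Sum = 0.9314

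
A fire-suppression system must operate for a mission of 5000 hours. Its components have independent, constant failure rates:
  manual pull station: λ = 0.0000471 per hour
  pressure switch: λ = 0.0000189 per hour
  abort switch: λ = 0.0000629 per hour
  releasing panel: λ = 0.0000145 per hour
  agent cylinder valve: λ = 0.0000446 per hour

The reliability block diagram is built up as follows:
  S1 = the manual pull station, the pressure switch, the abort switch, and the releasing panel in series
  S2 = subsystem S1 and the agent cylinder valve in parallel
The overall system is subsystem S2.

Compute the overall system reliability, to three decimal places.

R(manual pull station) = exp(−0.0000471 × 5000) = 0.79018
R(pressure switch) = exp(−0.0000189 × 5000) = 0.90983
R(abort switch) = exp(−0.0000629 × 5000) = 0.73015
R(releasing panel) = exp(−0.0000145 × 5000) = 0.93007
R(agent cylinder valve) = exp(−0.0000446 × 5000) = 0.80011
Series (manual pull station, pressure switch, abort switch, and releasing panel): 0.79018 × 0.90983 × 0.73015 × 0.93007 = 0.48822
Parallel ([0.48822] and agent cylinder valve): 1 − (1 − 0.48822)(1 − 0.80011) = 0.898

0.898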